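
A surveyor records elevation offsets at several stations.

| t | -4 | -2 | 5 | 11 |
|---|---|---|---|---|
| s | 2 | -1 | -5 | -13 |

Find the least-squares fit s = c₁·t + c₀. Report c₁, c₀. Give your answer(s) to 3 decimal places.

Entries of XᵀX: Σt·t = 166, Σt = 10, Σ1 = 4.
Moment sums: Σt·s = -174, Σs = -17.
XᵀX·[c₁, c₀]ᵀ = Xᵀs becomes [[166, 10]; [10, 4]]·[c₁, c₀]ᵀ = [-174, -17]ᵀ.
det = 166·4 − 10² = 564.
c₁ = ((-174)·4 − 10·(-17))/564 = -263/282; c₀ = (166·(-17) − 10·(-174))/564 = -541/282.

c₁ = -0.933, c₀ = -1.918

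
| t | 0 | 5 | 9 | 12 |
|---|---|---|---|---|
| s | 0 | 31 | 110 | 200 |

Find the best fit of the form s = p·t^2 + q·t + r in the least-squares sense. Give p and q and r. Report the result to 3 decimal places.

AᵀA·[p, q, r]ᵀ = Aᵀs reads: 27922·p + 2582·q + 250·r = 38485;  2582·p + 250·q + 26·r = 3545;  250·p + 26·q + 4·r = 341.
(Σt^2·t^2 = 27922, Σt^2·t = 2582, Σt^2 = 250, Σt·t = 250, Σt = 26, Σ1 = 4, Σt^2·s = 38485, Σt·s = 3545, Σs = 341.)
Row-reducing yields p = 19933/13368, q = -16253/13368, r = -91/2228.

p = 1.491, q = -1.216, r = -0.041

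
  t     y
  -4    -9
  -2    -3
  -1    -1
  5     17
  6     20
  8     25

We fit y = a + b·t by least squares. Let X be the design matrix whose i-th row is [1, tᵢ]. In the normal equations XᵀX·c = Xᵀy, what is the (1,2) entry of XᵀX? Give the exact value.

Row 1 ↔ basis 1, column 2 ↔ basis t, so (XᵀX)_{1,2} = Σᵢ t = (1)·(-4) + (1)·(-2) + (1)·(-1) + (1)·(5) + (1)·(6) + (1)·(8) = 12.

12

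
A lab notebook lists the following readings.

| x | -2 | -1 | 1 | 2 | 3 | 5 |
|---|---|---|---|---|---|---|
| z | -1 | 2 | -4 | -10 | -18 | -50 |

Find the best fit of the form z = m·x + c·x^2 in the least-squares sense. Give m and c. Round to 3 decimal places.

m = -2.232, c = -1.512

Forming AᵀA = [[44, 152]; [152, 740]] and Aᵀz = [-328, -1458]ᵀ gives AᵀA·[m, c]ᵀ = Aᵀz.
Δ = 44·740 − 152² = 9456.
m = ((-328)·740 − 152·(-1458))/9456 = -1319/591; c = (44·(-1458) − 152·(-328))/9456 = -1787/1182.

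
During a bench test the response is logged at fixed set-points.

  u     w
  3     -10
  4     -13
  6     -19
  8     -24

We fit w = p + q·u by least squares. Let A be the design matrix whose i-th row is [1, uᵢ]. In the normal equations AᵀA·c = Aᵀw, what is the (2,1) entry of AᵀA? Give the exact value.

Row 2 ↔ basis u, column 1 ↔ basis 1, so (AᵀA)_{2,1} = Σᵢ u = (3)·(1) + (4)·(1) + (6)·(1) + (8)·(1) = 21.

21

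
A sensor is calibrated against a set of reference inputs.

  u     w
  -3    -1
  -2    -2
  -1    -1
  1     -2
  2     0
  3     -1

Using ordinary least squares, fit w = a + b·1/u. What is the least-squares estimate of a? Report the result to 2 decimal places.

a = -1.17

From the data, Σ1 = 6, Σ1/u = 0, Σ1/u·1/u = 49/18.
And Σw = -7, Σ1/u·w = 0.
AᵀA·[a, b]ᵀ = Aᵀw becomes [[6, 0]; [0, 49/18]]·[a, b]ᵀ = [-7, 0]ᵀ.
Eliminating b: (49/18)·(row 1) − 0·(row 2) gives (49/3)·a = (49/18)·(-7) − 0·0 = -343/18, so a = -7/6.
Then b = (0 − 0·(-7/6))/(49/18) = 0.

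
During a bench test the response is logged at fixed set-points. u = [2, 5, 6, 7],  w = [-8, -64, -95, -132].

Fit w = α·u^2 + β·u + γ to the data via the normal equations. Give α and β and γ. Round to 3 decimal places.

Entries of MᵀM: Σu^2·u^2 = 4338, Σu^2·u = 692, Σu^2 = 114, Σu·u = 114, Σu = 20, Σ1 = 4.
Right-hand side: Σu^2·w = -11520, Σu·w = -1830, Σw = -299.
So MᵀM·[α, β, γ]ᵀ = Mᵀw: [[4338, 692, 114]; [692, 114, 20]; [114, 20, 4]]·[α, β, γ]ᵀ = [-11520, -1830, -299]ᵀ.
Solving the 3×3 system (Gaussian elimination) gives α = -1109/362, β = 501/181, γ = -463/362.

α = -3.064, β = 2.768, γ = -1.279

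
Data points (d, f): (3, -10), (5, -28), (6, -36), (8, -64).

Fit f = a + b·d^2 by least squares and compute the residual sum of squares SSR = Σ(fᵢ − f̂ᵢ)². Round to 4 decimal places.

From the data, Σ1 = 4, Σd^2 = 134, Σd^2·d^2 = 6098.
For Aᵀf: Σf = -138, Σd^2·f = -6182.
AᵀA·[a, b]ᵀ = Aᵀf becomes [[4, 134]; [134, 6098]]·[a, b]ᵀ = [-138, -6182]ᵀ.
Determinant 4·6098 − 134² = 6436.
a = ((-138)·6098 − 134·(-6182))/6436 = -3284/1609; b = (4·(-6182) − 134·(-138))/6436 = -1559/1609.
Residuals: 1225/1609, -2793/1609, 1484/1609, 84/1609; SSR = 7154/1609.

SSR = 4.4462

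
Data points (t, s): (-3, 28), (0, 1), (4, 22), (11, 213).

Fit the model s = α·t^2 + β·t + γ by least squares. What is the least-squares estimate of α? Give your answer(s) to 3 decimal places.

α = 2.012

From the data, Σt^2·t^2 = 14978, Σt^2·t = 1368, Σt^2 = 146, Σt·t = 146, Σt = 12, Σ1 = 4.
And Σt^2·s = 26377, Σt·s = 2347, Σs = 264.
Normal equations: [[14978, 1368, 146]; [1368, 146, 12]; [146, 12, 4]]·[α, β, γ]ᵀ = [26377, 2347, 264]ᵀ.
Row-reducing yields α = 5648/2807, β = -16141/5614, γ = 949/802.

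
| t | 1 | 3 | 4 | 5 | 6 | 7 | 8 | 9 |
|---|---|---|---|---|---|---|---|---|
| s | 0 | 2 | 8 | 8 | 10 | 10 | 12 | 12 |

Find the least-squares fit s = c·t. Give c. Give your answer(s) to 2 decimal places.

c = 1.47

Setting ∂/∂c … = 0 gives: 281·c = 412.
(Σt·t = 281, Σt·s = 412.)
c = 412/281 = 1.46619.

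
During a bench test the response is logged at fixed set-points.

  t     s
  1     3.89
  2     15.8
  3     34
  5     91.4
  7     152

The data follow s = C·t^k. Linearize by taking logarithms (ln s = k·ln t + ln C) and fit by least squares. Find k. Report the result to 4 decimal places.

Taking logs, ln s = k·ln t + ln C, so regress ln s on ln t.
AᵀA = [[8.0643, 5.3471]; [5.3471, 5]], rhs = [22.8302, 17.1839]ᵀ  (here Σln t = 5.3471, Σ(ln t)² = 8.0643, Σln s = 17.1839, Σln t·ln s = 22.8302).
Δ = 8.0643·5 − (5.3471)² = 11.7297; k = (22.8302·5 − 5.3471·17.1839)/11.7297 = 1.89833, ln C = (8.0643·17.1839 − 5.3471·22.8302)/11.7297 = 1.40666.

k = 1.8983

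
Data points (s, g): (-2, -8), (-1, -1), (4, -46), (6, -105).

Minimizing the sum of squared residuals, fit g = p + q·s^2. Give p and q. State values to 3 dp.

Forming AᵀA = [[4, 57]; [57, 1569]] and Aᵀg = [-160, -4549]ᵀ gives AᵀA·[p, q]ᵀ = Aᵀg.
Determinant 4·1569 − 57² = 3027.
p = ((-160)·1569 − 57·(-4549))/3027 = 2751/1009; q = (4·(-4549) − 57·(-160))/3027 = -9076/3027.

p = 2.726, q = -2.998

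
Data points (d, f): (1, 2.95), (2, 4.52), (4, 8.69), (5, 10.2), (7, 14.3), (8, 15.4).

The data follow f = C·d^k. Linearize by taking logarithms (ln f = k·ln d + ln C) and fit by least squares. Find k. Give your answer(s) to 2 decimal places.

k = 0.82

Taking logs, ln f = k·ln d + ln C, so regress ln f on ln d.
AᵀA = [[13.1032, 7.7142]; [7.7142, 6]], rhs = [18.6434, 12.4695]ᵀ  (here Σln d = 7.7142, Σ(ln d)² = 13.1032, Σln f = 12.4695, Σln d·ln f = 18.6434).
Δ = 13.1032·6 − (7.7142)² = 19.1098; k = (18.6434·6 − 7.7142·12.4695)/19.1098 = 0.81986, ln C = (13.1032·12.4695 − 7.7142·18.6434)/19.1098 = 1.02415.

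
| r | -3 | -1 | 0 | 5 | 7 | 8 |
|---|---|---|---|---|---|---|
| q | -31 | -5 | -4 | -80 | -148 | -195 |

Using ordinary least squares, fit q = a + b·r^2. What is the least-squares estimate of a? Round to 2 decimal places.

a = -3.62

Entries of MᵀM: Σ1 = 6, Σr^2 = 148, Σr^2·r^2 = 7204.
Moment sums: Σq = -463, Σr^2·q = -22016.
Δ = 6·7204 − 148² = 21320.
a = ((-463)·7204 − 148·(-22016))/21320 = -19271/5330; b = (6·(-22016) − 148·(-463))/21320 = -15893/5330.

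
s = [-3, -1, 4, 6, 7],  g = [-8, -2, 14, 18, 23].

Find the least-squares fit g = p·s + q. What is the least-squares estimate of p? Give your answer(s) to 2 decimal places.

Sums needed: Σs·s = 111, Σs = 13, Σ1 = 5.
For Mᵀg: Σs·g = 351, Σg = 45.
Δ = 111·5 − 13² = 386.
p = (351·5 − 13·45)/386 = 585/193; q = (111·45 − 13·351)/386 = 216/193.

p = 3.03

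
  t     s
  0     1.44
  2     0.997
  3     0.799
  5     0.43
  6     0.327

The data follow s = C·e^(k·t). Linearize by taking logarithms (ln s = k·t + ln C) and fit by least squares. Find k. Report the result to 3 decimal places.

Let Y = ln s. Fitting Y = k·t + ln C by least squares:
Over the data: Σt = 16.0000, Σ(t)² = 74.0000, Σln s = -1.8245, Σt·ln s = -11.6058.
Normal system: [[74.0000, 16.0000]; [16.0000, 5]]·[k, ln C]ᵀ = [-11.6058, -1.8245]ᵀ.
Solving (det = 114.0000): k = -0.25295, ln C = 0.44455.

k = -0.253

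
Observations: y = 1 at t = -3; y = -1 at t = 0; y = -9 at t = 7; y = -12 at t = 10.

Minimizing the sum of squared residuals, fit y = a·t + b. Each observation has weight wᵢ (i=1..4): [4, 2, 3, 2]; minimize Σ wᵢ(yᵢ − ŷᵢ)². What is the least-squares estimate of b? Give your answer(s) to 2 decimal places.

b = -1.77

Compute the Gram sums: Σwᵢ·t·t = 383, Σwᵢ·t = 29, Σwᵢ·1 = 11.
Moment sums: Σwᵢ·t·y = -441, Σwᵢ·y = -49.
Eliminating b: 11·(row 1) − 29·(row 2) gives 3372·a = 11·(-441) − 29·(-49) = -3430, so a = -1715/1686.
Then b = ((-49) − 29·(-1715/1686))/11 = -2989/1686.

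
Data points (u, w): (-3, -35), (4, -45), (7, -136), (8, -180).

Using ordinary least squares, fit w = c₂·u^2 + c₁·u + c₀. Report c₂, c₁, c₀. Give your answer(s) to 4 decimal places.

c₂ = -2.9363, c₁ = 1.5587, c₀ = -3.9324

From the data, Σu^2·u^2 = 6834, Σu^2·u = 892, Σu^2 = 138, Σu·u = 138, Σu = 16, Σ1 = 4.
Moment sums: Σu^2·w = -19219, Σu·w = -2467, Σw = -396.
MᵀM·[c₂, c₁, c₀]ᵀ = Mᵀw becomes [[6834, 892, 138]; [892, 138, 16]; [138, 16, 4]]·[c₂, c₁, c₀]ᵀ = [-19219, -2467, -396]ᵀ.
Inverting the 3×3 Gram matrix, [c₂, c₁, c₀]ᵀ = [-55499/18901, 58921/37802, -148651/37802]ᵀ.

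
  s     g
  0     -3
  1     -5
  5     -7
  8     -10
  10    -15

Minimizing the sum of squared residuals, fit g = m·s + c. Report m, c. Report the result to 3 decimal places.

m = -1.043, c = -2.995

XᵀX·[m, c]ᵀ = Xᵀg reads: 190·m + 24·c = -270;  24·m + 5·c = -40.
(Σs·s = 190, Σs = 24, Σ1 = 5, Σs·g = -270, Σg = -40.)
det = 190·5 − 24² = 374.
m = ((-270)·5 − 24·(-40))/374 = -195/187; c = (190·(-40) − 24·(-270))/374 = -560/187.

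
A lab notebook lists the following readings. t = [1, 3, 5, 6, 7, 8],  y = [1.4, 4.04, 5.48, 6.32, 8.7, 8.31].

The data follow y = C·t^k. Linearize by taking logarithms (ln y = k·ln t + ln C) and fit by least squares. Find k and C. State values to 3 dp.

With ln yᵢ as the transformed response and ln tᵢ as the regressor:
Σln t = 8.5252, Σ(ln t)² = 15.1183, Σln y = 9.5583, Σln t·ln y = 16.1880.
Equations: 15.1183·k + 8.5252·ln C = 16.1880;  8.5252·k + 6·ln C = 9.5583.
Slope k = (n·Σln t·ln y − Σln t·Σln y)/(n·Σ(ln t)² − (Σln t)²) = (6·16.1880 − 8.5252·9.5583)/18.0313 = 0.86748; ln C = (Σln y − k·Σln t)/n = 0.36048, so C = exp(0.36048) = 1.43402.

k = 0.867, C = 1.434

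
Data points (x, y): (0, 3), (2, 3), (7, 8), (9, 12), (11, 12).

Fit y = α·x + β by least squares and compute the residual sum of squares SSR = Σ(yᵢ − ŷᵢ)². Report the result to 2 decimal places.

SSR = 4.49

Entries of AᵀA: Σx·x = 255, Σx = 29, Σ1 = 5.
For Aᵀy: Σx·y = 302, Σy = 38.
det = 255·5 − 29² = 434.
α = (302·5 − 29·38)/434 = 204/217; β = (255·38 − 29·302)/434 = 466/217.
Residuals: 185/217, -223/217, -158/217, 302/217, -106/217; SSR = 974/217.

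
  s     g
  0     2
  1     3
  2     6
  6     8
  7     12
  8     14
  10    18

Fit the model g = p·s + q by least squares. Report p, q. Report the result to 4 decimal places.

Forming XᵀX = [[254, 34]; [34, 7]] and Xᵀg = [439, 63]ᵀ gives XᵀX·[p, q]ᵀ = Xᵀg.
Eliminating q: 7·(row 1) − 34·(row 2) gives 622·p = 7·439 − 34·63 = 931, so p = 931/622.
Then q = (63 − 34·(931/622))/7 = 538/311.

p = 1.4968, q = 1.7299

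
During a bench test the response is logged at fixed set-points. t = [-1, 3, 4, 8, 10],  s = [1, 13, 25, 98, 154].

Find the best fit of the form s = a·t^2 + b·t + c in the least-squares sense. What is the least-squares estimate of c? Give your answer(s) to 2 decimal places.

c = -0.50

Entries of AᵀA: Σt^2·t^2 = 14434, Σt^2·t = 1602, Σt^2 = 190, Σt·t = 190, Σt = 24, Σ1 = 5.
For Aᵀs: Σt^2·s = 22190, Σt·s = 2462, Σs = 291.
Normal equations: [[14434, 1602, 190]; [1602, 190, 24]; [190, 24, 5]]·[a, b, c]ᵀ = [22190, 2462, 291]ᵀ.
Row-reducing yields a = 122107/79384, b = 4091/79384, c = -19777/39692.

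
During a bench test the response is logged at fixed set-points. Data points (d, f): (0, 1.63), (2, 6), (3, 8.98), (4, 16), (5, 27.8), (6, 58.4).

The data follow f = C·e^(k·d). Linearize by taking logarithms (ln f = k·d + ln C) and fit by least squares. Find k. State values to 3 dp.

With ln fᵢ as the transformed response and dᵢ as the regressor:
Σd = 20.0000, Σ(d)² = 90.0000, Σln f = 14.6403, Σd·ln f = 62.2879.
Normal system: [[90.0000, 20.0000]; [20.0000, 6]]·[k, ln C]ᵀ = [62.2879, 14.6403]ᵀ.
Solving (det = 140.0000): k = 0.57801, ln C = 0.51333.

k = 0.578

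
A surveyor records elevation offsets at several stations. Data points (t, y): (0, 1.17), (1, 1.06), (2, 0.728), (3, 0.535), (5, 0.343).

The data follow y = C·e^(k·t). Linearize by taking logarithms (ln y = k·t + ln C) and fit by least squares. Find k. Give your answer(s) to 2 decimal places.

Linearized form: ln y = k·t + ln C. From the 5 transformed points,
Over the data: Σt = 11.0000, Σ(t)² = 39.0000, Σln y = -1.7977, Σt·ln y = -7.8032.
Normal system: [[39.0000, 11.0000]; [11.0000, 5]]·[k, ln C]ᵀ = [-7.8032, -1.7977]ᵀ.
Solving (det = 74.0000): k = -0.26002, ln C = 0.21251.

k = -0.26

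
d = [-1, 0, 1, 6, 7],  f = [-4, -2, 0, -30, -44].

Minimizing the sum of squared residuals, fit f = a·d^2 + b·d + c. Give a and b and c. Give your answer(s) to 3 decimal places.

Compute the Gram sums: Σd^2·d^2 = 3699, Σd^2·d = 559, Σd^2 = 87, Σd·d = 87, Σd = 13, Σ1 = 5.
Moment sums: Σd^2·f = -3240, Σd·f = -484, Σf = -80.
Normal equations: [[3699, 559, 87]; [559, 87, 13]; [87, 13, 5]]·[a, b, c]ᵀ = [-3240, -484, -80]ᵀ.
Inverting the 3×3 Gram matrix, [a, b, c]ᵀ = [-8076/6871, 14874/6871, -8086/6871]ᵀ.

a = -1.175, b = 2.165, c = -1.177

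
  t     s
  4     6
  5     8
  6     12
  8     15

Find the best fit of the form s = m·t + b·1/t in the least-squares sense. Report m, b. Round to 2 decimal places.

m = 2.07, b = -8.86

With design matrix A, AᵀA = [[141, 4]; [4, 2101/14400]] and Aᵀs = [256, 279/40]ᵀ.
Eliminating b: (2101/14400)·(row 1) − 4·(row 2) gives (21947/4800)·m = (2101/14400)·256 − 4·(279/40) = 4253/450, so m = 136096/65841.
Then b = ((279/40) − 4·(136096/65841))/(2101/14400) = -194520/21947.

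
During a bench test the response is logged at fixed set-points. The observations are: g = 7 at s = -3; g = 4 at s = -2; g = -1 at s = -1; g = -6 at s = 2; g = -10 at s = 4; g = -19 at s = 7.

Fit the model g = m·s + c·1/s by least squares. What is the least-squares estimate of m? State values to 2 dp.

Compute the Gram sums: Σs·s = 83, Σs·1/s = 6, Σ1/s·1/s = 11953/7056.
And Σs·g = -213, Σ1/s·g = -485/42.
Determinant 83·(11953/7056) − 6² = 738083/7056.
m = ((-213)·(11953/7056) − 6·(-485/42))/(738083/7056) = -2057109/738083; c = (83·(-485/42) − 6·(-213))/(738083/7056) = 2254728/738083.

m = -2.79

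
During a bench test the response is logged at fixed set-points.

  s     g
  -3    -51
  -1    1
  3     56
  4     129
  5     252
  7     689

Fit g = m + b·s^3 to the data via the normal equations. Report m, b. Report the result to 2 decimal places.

Entries of XᵀX: Σ1 = 6, Σs^3 = 531, Σs^3·s^3 = 138829.
Moment sums: Σg = 1076, Σs^3·g = 278971.
XᵀX·[m, b]ᵀ = Xᵀg becomes [[6, 531]; [531, 138829]]·[m, b]ᵀ = [1076, 278971]ᵀ.
det = 6·138829 − 531² = 551013.
m = (1076·138829 − 531·278971)/551013 = 1246403/551013; b = (6·278971 − 531·1076)/551013 = 367490/183671.

m = 2.26, b = 2.00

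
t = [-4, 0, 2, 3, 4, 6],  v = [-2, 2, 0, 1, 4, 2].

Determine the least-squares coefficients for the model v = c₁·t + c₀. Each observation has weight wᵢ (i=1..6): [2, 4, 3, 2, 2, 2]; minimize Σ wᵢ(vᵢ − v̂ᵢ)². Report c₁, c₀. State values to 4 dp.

c₁ = 0.3856, c₀ = 0.5831

With design matrix X, XᵀWX = [[166, 24]; [24, 15]] and XᵀWv = [78, 18]ᵀ.
det = 166·15 − 24² = 1914.
c₁ = (78·15 − 24·18)/1914 = 123/319; c₀ = (166·18 − 24·78)/1914 = 186/319.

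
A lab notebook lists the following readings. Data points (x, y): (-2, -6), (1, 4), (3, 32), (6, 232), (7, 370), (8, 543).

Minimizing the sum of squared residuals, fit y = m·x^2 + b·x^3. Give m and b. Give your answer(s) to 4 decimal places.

m = 0.5221, b = 0.9969

From the data, Σx^2·x^2 = 7891, Σx^2·x^3 = 57563, Σx^3·x^3 = 427243.
Moment sums: Σx^2·y = 61502, Σx^3·y = 455954.
Normal equations: [[7891, 57563]; [57563, 427243]]·[m, b]ᵀ = [61502, 455954]ᵀ.
Eliminating b: 427243·(row 1) − 57563·(row 2) gives 57875544·m = 427243·61502 − 57563·455954 = 30218884, so m = 7554721/14468886.
Then b = (455954 − 57563·(7554721/14468886))/427243 = 14423347/14468886.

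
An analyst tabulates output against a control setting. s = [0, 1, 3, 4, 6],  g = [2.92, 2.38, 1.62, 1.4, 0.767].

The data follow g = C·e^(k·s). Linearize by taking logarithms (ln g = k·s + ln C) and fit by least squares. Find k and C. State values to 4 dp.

k = -0.2153, C = 3.0084

Taking logs, ln g = k·s + ln C, so regress ln g on s.
AᵀA = [[62.0000, 14.0000]; [14.0000, 5]], rhs = [2.0687, 2.4923]ᵀ  (here Σs = 14.0000, Σ(s)² = 62.0000, Σln g = 2.4923, Σs·ln g = 2.0687).
Slope k = (n·Σs·ln g − Σs·Σln g)/(n·Σ(s)² − (Σs)²) = (5·2.0687 − 14.0000·2.4923)/114.0000 = -0.21534; ln C = (Σln g − k·Σs)/n = 1.10142, so C = exp(1.10142) = 3.00845.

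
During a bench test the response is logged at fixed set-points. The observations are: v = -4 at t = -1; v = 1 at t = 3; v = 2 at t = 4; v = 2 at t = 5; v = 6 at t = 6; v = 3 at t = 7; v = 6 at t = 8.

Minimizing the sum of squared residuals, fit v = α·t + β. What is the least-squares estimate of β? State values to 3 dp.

β = -2.553

From the data, Σt·t = 200, Σt = 32, Σ1 = 7.
For Mᵀv: Σt·v = 130, Σv = 16.
So MᵀM·[α, β]ᵀ = Mᵀv: [[200, 32]; [32, 7]]·[α, β]ᵀ = [130, 16]ᵀ.
det = 200·7 − 32² = 376.
α = (130·7 − 32·16)/376 = 199/188; β = (200·16 − 32·130)/376 = -120/47.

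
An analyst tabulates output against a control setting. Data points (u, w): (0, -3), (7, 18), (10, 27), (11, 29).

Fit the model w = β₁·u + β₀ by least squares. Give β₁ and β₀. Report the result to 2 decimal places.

Sums needed: Σu·u = 270, Σu = 28, Σ1 = 4.
Moment sums: Σu·w = 715, Σw = 71.
Normal equations: [[270, 28]; [28, 4]]·[β₁, β₀]ᵀ = [715, 71]ᵀ.
Eliminating β₀: 4·(row 1) − 28·(row 2) gives 296·β₁ = 4·715 − 28·71 = 872, so β₁ = 109/37.
Then β₀ = (71 − 28·(109/37))/4 = -425/148.

β₁ = 2.95, β₀ = -2.87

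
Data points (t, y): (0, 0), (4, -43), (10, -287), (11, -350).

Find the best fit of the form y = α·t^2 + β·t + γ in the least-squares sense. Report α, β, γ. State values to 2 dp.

α = -3.01, β = 1.38, γ = -0.08

Setting ∂/∂α … = 0 gives: 24897·α + 2395·β + 237·γ = -71738;  2395·α + 237·β + 25·γ = -6892;  237·α + 25·β + 4·γ = -680.
Solving the 3×3 system (Gaussian elimination) gives α = -14741/4892, β = 114721/83164, γ = -3507/41582.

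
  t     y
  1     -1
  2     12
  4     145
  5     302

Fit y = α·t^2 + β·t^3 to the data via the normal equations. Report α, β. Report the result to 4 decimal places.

α = -3.0821, β = 3.0332

From the data, Σt^2·t^2 = 898, Σt^2·t^3 = 4182, Σt^3·t^3 = 19786.
For Xᵀy: Σt^2·y = 9917, Σt^3·y = 47125.
XᵀX·[α, β]ᵀ = Xᵀy becomes [[898, 4182]; [4182, 19786]]·[α, β]ᵀ = [9917, 47125]ᵀ.
Determinant 898·19786 − 4182² = 278704.
α = (9917·19786 − 4182·47125)/278704 = -214747/69676; β = (898·47125 − 4182·9917)/278704 = 211339/69676.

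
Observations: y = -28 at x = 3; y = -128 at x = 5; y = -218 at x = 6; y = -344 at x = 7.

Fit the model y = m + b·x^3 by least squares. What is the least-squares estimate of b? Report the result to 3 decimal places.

Normal-equation sums: Σ1 = 4, Σx^3 = 711, Σx^3·x^3 = 180659.
Right-hand side: Σy = -718, Σx^3·y = -181836.
Δ = 4·180659 − 711² = 217115.
m = ((-718)·180659 − 711·(-181836))/217115 = -427766/217115; b = (4·(-181836) − 711·(-718))/217115 = -216846/217115.

b = -0.999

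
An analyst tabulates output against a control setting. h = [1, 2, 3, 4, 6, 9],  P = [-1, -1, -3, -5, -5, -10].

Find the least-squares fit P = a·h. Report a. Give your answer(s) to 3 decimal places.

a = -1.034

Entries of AᵀA: Σh·h = 147.
For AᵀP: Σh·P = -152.
AᵀA·[a]ᵀ = AᵀP becomes [[147]]·[a]ᵀ = [-152]ᵀ.
a = (-152)/147 = -1.03401.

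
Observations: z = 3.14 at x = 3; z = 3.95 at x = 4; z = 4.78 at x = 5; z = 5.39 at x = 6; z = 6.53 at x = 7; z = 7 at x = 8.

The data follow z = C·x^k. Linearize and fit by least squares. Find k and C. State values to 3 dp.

k = 0.831, C = 1.252

Linearized form: ln z = k·ln x + ln C. From the 6 transformed points,
Σln x = 9.9115, Σ(ln x)² = 17.0401, Σln z = 9.5892, Σln x·ln z = 16.3953.
Equations: 17.0401·k + 9.9115·ln C = 16.3953;  9.9115·k + 6·ln C = 9.5892.
Δ = 17.0401·6 − (9.9115)² = 4.0036; k = (16.3953·6 − 9.9115·9.5892)/4.0036 = 0.83140, ln C = (17.0401·9.5892 − 9.9115·16.3953)/4.0036 = 0.22481, so C = exp(0.22481) = 1.25208.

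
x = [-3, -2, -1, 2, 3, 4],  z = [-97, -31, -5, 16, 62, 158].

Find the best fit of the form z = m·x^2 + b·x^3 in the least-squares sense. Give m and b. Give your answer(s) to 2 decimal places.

m = -1.92, b = 2.95

With design matrix M, MᵀM = [[451, 1023]; [1023, 5683]] and Mᵀz = [2148, 14786]ᵀ.
Determinant 451·5683 − 1023² = 1516504.
m = (2148·5683 − 1023·14786)/1516504 = -1459497/758252; b = (451·14786 − 1023·2148)/1516504 = 203231/68932.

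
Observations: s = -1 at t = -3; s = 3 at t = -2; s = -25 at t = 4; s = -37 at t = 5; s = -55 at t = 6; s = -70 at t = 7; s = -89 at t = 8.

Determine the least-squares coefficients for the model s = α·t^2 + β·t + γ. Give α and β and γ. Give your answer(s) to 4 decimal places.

The normal system MᵀM·[α, β, γ]ᵀ = Mᵀs is [[8771, 1225, 203]; [1225, 203, 25]; [203, 25, 7]]·[α, β, γ]ᵀ = [-12428, -1820, -274]ᵀ.
Inverting the 3×3 Gram matrix, [α, β, γ]ᵀ = [-38917/34104, -11605/4872, 285/116]ᵀ.

α = -1.1411, β = -2.3820, γ = 2.4569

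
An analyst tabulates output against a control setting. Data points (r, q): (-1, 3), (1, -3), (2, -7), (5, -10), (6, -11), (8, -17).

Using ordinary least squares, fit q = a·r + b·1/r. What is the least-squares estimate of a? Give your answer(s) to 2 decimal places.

a = -2.01

Setting ∂/∂a … = 0 gives: 131·a + 6·b = -272;  6·a + (33601/14400)·b = -371/24.
det = 131·(33601/14400) − 6² = 3883331/14400.
a = ((-272)·(33601/14400) − 6·(-371/24))/(3883331/14400) = -7803872/3883331; b = (131·(-371/24) − 6·(-272))/(3883331/14400) = -5659800/3883331.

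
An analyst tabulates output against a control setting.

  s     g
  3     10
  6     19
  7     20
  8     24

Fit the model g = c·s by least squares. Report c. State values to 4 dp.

The normal system XᵀX·[c]ᵀ = Xᵀg is [[158]]·[c]ᵀ = [476]ᵀ.
Hence c = 476 / 158 ≈ 3.01266.

c = 3.0127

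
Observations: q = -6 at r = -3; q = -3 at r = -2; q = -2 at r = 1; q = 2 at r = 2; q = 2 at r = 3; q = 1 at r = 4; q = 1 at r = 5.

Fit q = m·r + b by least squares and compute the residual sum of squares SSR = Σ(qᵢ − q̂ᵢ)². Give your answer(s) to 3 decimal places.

SSR = 12.279

Sums needed: Σr·r = 68, Σr = 10, Σ1 = 7.
Moment sums: Σr·q = 41, Σq = -5.
Normal equations: [[68, 10]; [10, 7]]·[m, b]ᵀ = [41, -5]ᵀ.
Eliminating b: 7·(row 1) − 10·(row 2) gives 376·m = 7·41 − 10·(-5) = 337, so m = 337/376.
Then b = ((-5) − 10·(337/376))/7 = -375/188.
Residuals: -495/376, 37/47, -339/376, 207/94, 491/376, -111/188, -559/376; SSR = 4617/376.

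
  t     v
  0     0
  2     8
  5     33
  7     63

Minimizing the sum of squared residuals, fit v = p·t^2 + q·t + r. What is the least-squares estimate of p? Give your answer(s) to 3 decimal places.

p = 1.100

Normal-equation sums: Σt^2·t^2 = 3042, Σt^2·t = 476, Σt^2 = 78, Σt·t = 78, Σt = 14, Σ1 = 4.
For Xᵀv: Σt^2·v = 3944, Σt·v = 622, Σv = 104.
Row-reducing yields p = 11/10, q = 347/290, r = 21/58.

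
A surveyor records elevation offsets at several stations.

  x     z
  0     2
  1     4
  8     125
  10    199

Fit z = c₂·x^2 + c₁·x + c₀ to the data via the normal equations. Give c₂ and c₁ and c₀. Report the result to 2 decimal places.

Entries of AᵀA: Σx^2·x^2 = 14097, Σx^2·x = 1513, Σx^2 = 165, Σx·x = 165, Σx = 19, Σ1 = 4.
And Σx^2·z = 27904, Σx·z = 2994, Σz = 330.
Normal equations: [[14097, 1513, 165]; [1513, 165, 19]; [165, 19, 4]]·[c₂, c₁, c₀]ᵀ = [27904, 2994, 330]ᵀ.
Row-reducing yields c₂ = 56029/26356, c₁ = -43643/26356, c₀ = 35239/13178.

c₂ = 2.13, c₁ = -1.66, c₀ = 2.67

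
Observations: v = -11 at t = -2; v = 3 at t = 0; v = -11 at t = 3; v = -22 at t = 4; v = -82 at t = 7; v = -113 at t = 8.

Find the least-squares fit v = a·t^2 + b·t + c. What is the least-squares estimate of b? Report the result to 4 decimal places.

From the data, Σt^2·t^2 = 6850, Σt^2·t = 938, Σt^2 = 142, Σt·t = 142, Σt = 20, Σ1 = 6.
For Xᵀv: Σt^2·v = -11745, Σt·v = -1577, Σv = -236.
Solving the 3×3 system (Gaussian elimination) gives a = -72590/35211, b = 156683/70422, c = 23953/11737.

b = 2.2249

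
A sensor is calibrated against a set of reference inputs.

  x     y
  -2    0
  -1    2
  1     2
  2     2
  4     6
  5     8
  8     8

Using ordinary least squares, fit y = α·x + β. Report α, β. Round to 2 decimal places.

Forming MᵀM = [[115, 17]; [17, 7]] and Mᵀy = [132, 28]ᵀ gives MᵀM·[α, β]ᵀ = Mᵀy.
det = 115·7 − 17² = 516.
α = (132·7 − 17·28)/516 = 112/129; β = (115·28 − 17·132)/516 = 244/129.

α = 0.87, β = 1.89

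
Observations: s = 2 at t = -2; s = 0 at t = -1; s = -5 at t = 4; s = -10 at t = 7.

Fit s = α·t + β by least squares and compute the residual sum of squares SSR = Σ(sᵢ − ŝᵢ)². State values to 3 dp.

SSR = 1.120

Normal-equation sums: Σt·t = 70, Σt = 8, Σ1 = 4.
For Aᵀs: Σt·s = -94, Σs = -13.
AᵀA·[α, β]ᵀ = Aᵀs becomes [[70, 8]; [8, 4]]·[α, β]ᵀ = [-94, -13]ᵀ.
Δ = 70·4 − 8² = 216.
α = ((-94)·4 − 8·(-13))/216 = -34/27; β = (70·(-13) − 8·(-94))/216 = -79/108.
Residuals: 23/108, -19/36, 83/108, -49/108; SSR = 121/108.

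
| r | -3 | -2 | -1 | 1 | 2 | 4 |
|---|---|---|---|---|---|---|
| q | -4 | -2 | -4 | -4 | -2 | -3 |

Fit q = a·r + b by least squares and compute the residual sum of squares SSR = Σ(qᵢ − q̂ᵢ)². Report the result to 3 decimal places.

SSR = 4.545

Setting ∂/∂a … = 0 gives: 35·a + 1·b = 0;  1·a + 6·b = -19.
det = 35·6 − 1² = 209.
a = (0·6 − 1·(-19))/209 = 1/11; b = (35·(-19) − 1·0)/209 = -35/11.
Residuals: -6/11, 15/11, -8/11, -10/11, 1, -2/11; SSR = 50/11.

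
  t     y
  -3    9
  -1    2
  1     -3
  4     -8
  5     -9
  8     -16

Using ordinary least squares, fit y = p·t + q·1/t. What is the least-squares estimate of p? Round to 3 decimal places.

p = -2.002

Normal-equation sums: Σt·t = 116, Σt·1/t = 6, Σ1/t·1/t = 32101/14400.
Right-hand side: Σt·y = -237, Σ1/t·y = -69/5.
Determinant 116·(32101/14400) − 6² = 801329/3600.
p = ((-237)·(32101/14400) − 6·(-69/5))/(801329/3600) = -6415617/3205316; q = (116·(-69/5) − 6·(-237))/(801329/3600) = -643680/801329.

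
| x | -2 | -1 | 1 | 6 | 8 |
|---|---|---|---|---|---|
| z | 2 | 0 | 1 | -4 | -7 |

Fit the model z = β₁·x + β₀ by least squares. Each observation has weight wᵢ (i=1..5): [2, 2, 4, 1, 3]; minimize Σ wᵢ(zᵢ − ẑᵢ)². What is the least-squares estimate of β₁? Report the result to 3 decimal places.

β₁ = -0.885

Sums needed: Σwᵢ·x·x = 242, Σwᵢ·x = 28, Σwᵢ·1 = 12.
And Σwᵢ·x·z = -196, Σwᵢ·z = -17.
Determinant 242·12 − 28² = 2120.
β₁ = ((-196)·12 − 28·(-17))/2120 = -469/530; β₀ = (242·(-17) − 28·(-196))/2120 = 687/1060.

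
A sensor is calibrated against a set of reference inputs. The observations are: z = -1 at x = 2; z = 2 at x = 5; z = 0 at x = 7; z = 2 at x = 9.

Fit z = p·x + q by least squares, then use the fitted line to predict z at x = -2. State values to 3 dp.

ẑ = -1.785

Normal-equation sums: Σx·x = 159, Σx = 23, Σ1 = 4.
And Σx·z = 26, Σz = 3.
det = 159·4 − 23² = 107.
p = (26·4 − 23·3)/107 = 35/107; q = (159·3 − 23·26)/107 = -121/107.
At x = -2: ẑ = (35/107)·(-2) + (-121/107)·(1) = -191/107.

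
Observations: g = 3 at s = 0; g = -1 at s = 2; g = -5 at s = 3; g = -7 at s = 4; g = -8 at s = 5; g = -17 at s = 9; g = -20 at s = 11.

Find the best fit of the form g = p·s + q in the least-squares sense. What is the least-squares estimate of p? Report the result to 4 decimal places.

Compute the Gram sums: Σs·s = 256, Σs = 34, Σ1 = 7.
For Xᵀg: Σs·g = -458, Σg = -55.
So XᵀX·[p, q]ᵀ = Xᵀg: [[256, 34]; [34, 7]]·[p, q]ᵀ = [-458, -55]ᵀ.
det = 256·7 − 34² = 636.
p = ((-458)·7 − 34·(-55))/636 = -334/159; q = (256·(-55) − 34·(-458))/636 = 373/159.

p = -2.1006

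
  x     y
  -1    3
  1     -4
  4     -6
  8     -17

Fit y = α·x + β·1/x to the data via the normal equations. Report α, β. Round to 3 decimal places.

MᵀM·[α, β]ᵀ = Mᵀy reads: 82·α + 4·β = -167;  4·α + (133/64)·β = -85/8.
(Σx·x = 82, Σx·1/x = 4, Σ1/x·1/x = 133/64, Σx·y = -167, Σ1/x·y = -85/8.)
Determinant 82·(133/64) − 4² = 4941/32.
α = ((-167)·(133/64) − 4·(-85/8))/(4941/32) = -6497/3294; β = (82·(-85/8) − 4·(-167))/(4941/32) = -2168/1647.

α = -1.972, β = -1.316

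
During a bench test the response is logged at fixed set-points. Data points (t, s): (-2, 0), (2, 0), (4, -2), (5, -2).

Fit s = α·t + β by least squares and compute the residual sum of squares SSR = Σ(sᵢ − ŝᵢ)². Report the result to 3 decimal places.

SSR = 1.183

Normal-equation sums: Σt·t = 49, Σt = 9, Σ1 = 4.
For Xᵀs: Σt·s = -18, Σs = -4.
XᵀX·[α, β]ᵀ = Xᵀs becomes [[49, 9]; [9, 4]]·[α, β]ᵀ = [-18, -4]ᵀ.
Eliminating β: 4·(row 1) − 9·(row 2) gives 115·α = 4·(-18) − 9·(-4) = -36, so α = -36/115.
Then β = ((-4) − 9·(-36/115))/4 = -34/115.
Residuals: -38/115, 106/115, -52/115, -16/115; SSR = 136/115.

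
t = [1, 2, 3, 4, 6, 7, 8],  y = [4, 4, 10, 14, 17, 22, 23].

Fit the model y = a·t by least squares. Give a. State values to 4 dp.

a = 3.0056

With design matrix X, XᵀX = [[179]] and Xᵀy = [538]ᵀ.
a = 538/179 = 3.00559.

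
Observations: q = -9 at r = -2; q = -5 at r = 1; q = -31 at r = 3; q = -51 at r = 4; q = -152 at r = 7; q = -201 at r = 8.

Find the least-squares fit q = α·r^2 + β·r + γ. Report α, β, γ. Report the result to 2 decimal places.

From the data, Σr^2·r^2 = 6851, Σr^2·r = 939, Σr^2 = 143, Σr·r = 143, Σr = 21, Σ1 = 6.
Right-hand side: Σr^2·q = -21448, Σr·q = -2956, Σq = -449.
Row-reducing yields α = -419405/140984, β = -162349/140984, γ = 6869/70492.

α = -2.97, β = -1.15, γ = 0.10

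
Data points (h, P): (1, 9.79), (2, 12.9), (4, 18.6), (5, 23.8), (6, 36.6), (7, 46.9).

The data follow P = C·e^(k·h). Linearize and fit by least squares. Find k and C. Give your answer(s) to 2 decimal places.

k = 0.26, C = 7.34

Taking logs, ln P = k·h + ln C, so regress ln P on h.
Σh = 25.0000, Σ(h)² = 131.0000, Σln P = 18.3795, Σh·ln P = 83.4733.
Equations: 131.0000·k + 25.0000·ln C = 83.4733;  25.0000·k + 6·ln C = 18.3795.
Solving (det = 161.0000): k = 0.25685, ln C = 1.99306, so C = exp(1.99306) = 7.33793.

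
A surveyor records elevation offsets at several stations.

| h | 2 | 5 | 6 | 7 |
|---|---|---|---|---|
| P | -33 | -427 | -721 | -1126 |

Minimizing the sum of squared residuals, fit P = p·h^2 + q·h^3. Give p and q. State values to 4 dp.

p = -2.3313, q = -2.9497

From the data, Σh^2·h^2 = 4338, Σh^2·h^3 = 27740, Σh^3·h^3 = 179994.
Moment sums: Σh^2·P = -91937, Σh^3·P = -595593.
det = 4338·179994 − 27740² = 11306372.
p = ((-91937)·179994 − 27740·(-595593))/11306372 = -13179279/5653186; q = (4338·(-595593) − 27740·(-91937))/11306372 = -16675027/5653186.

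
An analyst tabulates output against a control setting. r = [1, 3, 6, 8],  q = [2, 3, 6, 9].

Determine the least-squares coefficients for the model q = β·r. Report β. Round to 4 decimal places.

β = 1.0818

Normal-equation sums: Σr·r = 110.
And Σr·q = 119.
Normal equations: [[110]]·[β]ᵀ = [119]ᵀ.
Hence β = 119 / 110 ≈ 1.08182.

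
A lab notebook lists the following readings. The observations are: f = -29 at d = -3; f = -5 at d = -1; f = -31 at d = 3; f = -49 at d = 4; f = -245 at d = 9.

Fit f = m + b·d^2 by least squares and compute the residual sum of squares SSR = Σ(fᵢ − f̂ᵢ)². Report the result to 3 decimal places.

With design matrix A, AᵀA = [[5, 116]; [116, 6980]] and Aᵀf = [-359, -21174]ᵀ.
Eliminating b: 6980·(row 1) − 116·(row 2) gives 21444·m = 6980·(-359) − 116·(-21174) = -49636, so m = -12409/5361.
Then b = ((-21174) − 116·(-12409/5361))/6980 = -32113/10722.
Residuals: 2897/10722, 1107/3574, -18547/10722, 2208/1787, -919/10722; SSR = 25171/5361.

SSR = 4.695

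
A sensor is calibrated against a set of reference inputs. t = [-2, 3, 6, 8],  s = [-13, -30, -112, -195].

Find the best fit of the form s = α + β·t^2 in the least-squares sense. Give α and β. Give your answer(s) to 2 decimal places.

α = -2.06, β = -3.02

Entries of XᵀX: Σ1 = 4, Σt^2 = 113, Σt^2·t^2 = 5489.
Moment sums: Σs = -350, Σt^2·s = -16834.
Eliminating β: 5489·(row 1) − 113·(row 2) gives 9187·α = 5489·(-350) − 113·(-16834) = -18908, so α = -18908/9187.
Then β = ((-16834) − 113·(-18908/9187))/5489 = -27786/9187.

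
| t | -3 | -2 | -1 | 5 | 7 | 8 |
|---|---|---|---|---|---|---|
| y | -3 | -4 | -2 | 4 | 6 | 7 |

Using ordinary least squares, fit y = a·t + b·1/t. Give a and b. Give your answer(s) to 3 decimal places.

a = 0.831, b = 1.770

Sums needed: Σt·t = 152, Σt·1/t = 6, Σ1/t·1/t = 1014049/705600.
Right-hand side: Σt·y = 137, Σ1/t·y = 2109/280.
So AᵀA·[a, b]ᵀ = Aᵀy: [[152, 6]; [6, 1014049/705600]]·[a, b]ᵀ = [137, 2109/280]ᵀ.
det = 152·(1014049/705600) − 6² = 16091731/88200.
a = (137·(1014049/705600) − 6·(2109/280))/(16091731/88200) = 107036633/128733848; b = (152·(2109/280) − 6·137)/(16091731/88200) = 28478520/16091731.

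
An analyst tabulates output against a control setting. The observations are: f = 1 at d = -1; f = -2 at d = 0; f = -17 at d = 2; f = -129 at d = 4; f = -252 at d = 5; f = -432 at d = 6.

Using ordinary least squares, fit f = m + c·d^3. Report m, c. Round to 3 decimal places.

m = -1.454, c = -1.996

The normal system MᵀM·[m, c]ᵀ = Mᵀf is [[6, 412]; [412, 66442]]·[m, c]ᵀ = [-831, -133205]ᵀ.
Eliminating c: 66442·(row 1) − 412·(row 2) gives 228908·m = 66442·(-831) − 412·(-133205) = -332842, so m = -166421/114454.
Then c = ((-133205) − 412·(-166421/114454))/66442 = -228429/114454.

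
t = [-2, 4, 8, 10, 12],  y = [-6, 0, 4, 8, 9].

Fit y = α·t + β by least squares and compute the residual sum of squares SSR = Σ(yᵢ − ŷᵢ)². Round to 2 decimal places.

Setting ∂/∂α … = 0 gives: 328·α + 32·β = 232;  32·α + 5·β = 15.
Determinant 328·5 − 32² = 616.
α = (232·5 − 32·15)/616 = 85/77; β = (328·15 − 32·232)/616 = -313/77.
Residuals: 3/11, -27/77, -59/77, 79/77, -2/11; SSR = 144/77.

SSR = 1.87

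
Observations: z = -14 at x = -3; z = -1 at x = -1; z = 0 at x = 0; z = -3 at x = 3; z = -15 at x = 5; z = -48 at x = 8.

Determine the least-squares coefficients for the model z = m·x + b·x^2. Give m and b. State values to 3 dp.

From the data, Σx·x = 108, Σx·x^2 = 636, Σx^2·x^2 = 4884.
For Mᵀz: Σx·z = -425, Σx^2·z = -3601.
MᵀM·[m, b]ᵀ = Mᵀz becomes [[108, 636]; [636, 4884]]·[m, b]ᵀ = [-425, -3601]ᵀ.
Determinant 108·4884 − 636² = 122976.
m = ((-425)·4884 − 636·(-3601))/122976 = 1277/732; b = (108·(-3601) − 636·(-425))/122976 = -353/366.

m = 1.745, b = -0.964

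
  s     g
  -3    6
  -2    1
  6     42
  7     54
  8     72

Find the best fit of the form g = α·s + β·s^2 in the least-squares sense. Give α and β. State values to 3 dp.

The normal equations are: 162·α + 1036·β = 1186;  1036·α + 7890·β = 8824.
(Σs·s = 162, Σs·s^2 = 1036, Σs^2·s^2 = 7890, Σs·g = 1186, Σs^2·g = 8824.)
Determinant 162·7890 − 1036² = 204884.
α = (1186·7890 − 1036·8824)/204884 = 53969/51221; β = (162·8824 − 1036·1186)/204884 = 50198/51221.

α = 1.054, β = 0.980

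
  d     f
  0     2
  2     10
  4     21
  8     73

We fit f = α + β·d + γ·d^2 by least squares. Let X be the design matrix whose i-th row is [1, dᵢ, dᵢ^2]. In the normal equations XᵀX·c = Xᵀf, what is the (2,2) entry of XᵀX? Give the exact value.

84

Row 2 ↔ basis d, column 2 ↔ basis d, so (XᵀX)_{2,2} = Σᵢ (d)·(d) = (0)·(0) + (2)·(2) + (4)·(4) + (8)·(8) = 84.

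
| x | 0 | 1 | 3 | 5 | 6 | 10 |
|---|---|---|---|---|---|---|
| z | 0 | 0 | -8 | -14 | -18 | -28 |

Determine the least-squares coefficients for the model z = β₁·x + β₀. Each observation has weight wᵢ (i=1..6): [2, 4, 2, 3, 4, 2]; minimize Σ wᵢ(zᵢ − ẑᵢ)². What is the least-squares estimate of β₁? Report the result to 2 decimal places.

β₁ = -3.08

AᵀWA·[β₁, β₀]ᵀ = AᵀWz reads: 441·β₁ + 69·β₀ = -1250;  69·β₁ + 17·β₀ = -186.
(Σwᵢ·x·x = 441, Σwᵢ·x = 69, Σwᵢ·1 = 17, Σwᵢ·x·z = -1250, Σwᵢ·z = -186.)
Eliminating β₀: 17·(row 1) − 69·(row 2) gives 2736·β₁ = 17·(-1250) − 69·(-186) = -8416, so β₁ = -526/171.
Then β₀ = ((-186) − 69·(-526/171))/17 = 88/57.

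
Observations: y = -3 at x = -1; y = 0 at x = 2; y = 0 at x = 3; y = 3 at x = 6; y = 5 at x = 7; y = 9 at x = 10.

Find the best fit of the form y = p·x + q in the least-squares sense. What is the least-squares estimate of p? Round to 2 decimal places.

The normal equations are: 199·p + 27·q = 146;  27·p + 6·q = 14.
(Σx·x = 199, Σx = 27, Σ1 = 6, Σx·y = 146, Σy = 14.)
Determinant 199·6 − 27² = 465.
p = (146·6 − 27·14)/465 = 166/155; q = (199·14 − 27·146)/465 = -1156/465.

p = 1.07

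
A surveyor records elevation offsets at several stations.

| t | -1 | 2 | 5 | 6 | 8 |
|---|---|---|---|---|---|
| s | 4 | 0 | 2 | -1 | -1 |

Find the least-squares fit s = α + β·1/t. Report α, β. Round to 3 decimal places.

α = 0.795, β = -2.914

Forming XᵀX = [[5, -1/120]; [-1/120, 19201/14400]] and Xᵀs = [4, -467/120]ᵀ gives XᵀX·[α, β]ᵀ = Xᵀs.
Δ = 5·(19201/14400) − (-1/120)² = 24001/3600.
α = (4·(19201/14400) − (-1/120)·(-467/120))/(24001/3600) = 76337/96004; β = (5·(-467/120) − (-1/120)·4)/(24001/3600) = -69930/24001.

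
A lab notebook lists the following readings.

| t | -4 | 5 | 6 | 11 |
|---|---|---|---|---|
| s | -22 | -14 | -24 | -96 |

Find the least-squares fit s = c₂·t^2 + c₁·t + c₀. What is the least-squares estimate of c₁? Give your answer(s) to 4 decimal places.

Entries of AᵀA: Σt^2·t^2 = 16818, Σt^2·t = 1608, Σt^2 = 198, Σt·t = 198, Σt = 18, Σ1 = 4.
For Aᵀs: Σt^2·s = -13182, Σt·s = -1182, Σs = -156.
Solving the 3×3 system (Gaussian elimination) gives c₂ = -1637/1705, c₁ = 3037/1705, c₀ = 174/341.

c₁ = 1.7812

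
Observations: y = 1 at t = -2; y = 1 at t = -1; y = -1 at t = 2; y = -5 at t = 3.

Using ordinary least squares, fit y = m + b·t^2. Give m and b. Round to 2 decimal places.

XᵀX·[m, b]ᵀ = Xᵀy reads: 4·m + 18·b = -4;  18·m + 114·b = -44.
(Σ1 = 4, Σt^2 = 18, Σt^2·t^2 = 114, Σy = -4, Σt^2·y = -44.)
Δ = 4·114 − 18² = 132.
m = ((-4)·114 − 18·(-44))/132 = 28/11; b = (4·(-44) − 18·(-4))/132 = -26/33.

m = 2.55, b = -0.79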